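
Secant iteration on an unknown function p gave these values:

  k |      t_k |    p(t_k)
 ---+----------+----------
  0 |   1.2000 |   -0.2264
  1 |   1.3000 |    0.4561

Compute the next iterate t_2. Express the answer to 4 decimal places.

t_2 = 1.3000 − 0.4561·(1.3000 − 1.2000) / (0.4561 − (-0.2264))
   = 1.3000 − (0.045610)/(0.682500) = 1.233172

1.2332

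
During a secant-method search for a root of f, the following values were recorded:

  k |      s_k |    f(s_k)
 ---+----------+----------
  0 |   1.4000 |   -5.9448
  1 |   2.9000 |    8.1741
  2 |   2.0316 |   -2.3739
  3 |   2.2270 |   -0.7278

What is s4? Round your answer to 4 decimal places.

s4 = 2.2270 − (-0.7278)·(2.2270 − 2.0316) / (-0.7278 − (-2.3739))
   = 2.2270 − (-0.142212)/(1.646100) = 2.313393

2.3134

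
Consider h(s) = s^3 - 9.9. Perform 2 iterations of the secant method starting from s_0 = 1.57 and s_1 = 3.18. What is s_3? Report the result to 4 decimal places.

2.0591

h(1.57) = -6.030107, h(3.18) = 22.257432
s_2 = 3.180000 − 22.257432·(3.180000 − 1.570000) / (22.257432 − (-6.030107)) = 3.180000 − (35.834466)/(28.287539) = 1.913207
h(1.913207) = -2.896975
s_3 = 1.913207 − (-2.896975)·(1.913207 − 3.180000) / (-2.896975 − 22.257432) = 1.913207 − (3.669869)/(-25.154407) = 2.059100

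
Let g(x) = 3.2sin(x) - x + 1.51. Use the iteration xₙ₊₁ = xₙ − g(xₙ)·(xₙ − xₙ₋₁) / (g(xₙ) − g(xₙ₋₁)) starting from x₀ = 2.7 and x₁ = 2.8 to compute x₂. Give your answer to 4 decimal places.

2.7449

g(2.7) = 0.177616, g(2.8) = -0.218038
x₂ = 2.800000 − (-0.218038)·(2.800000 − 2.700000) / (-0.218038 − 0.177616) = 2.800000 − (-0.021804)/(-0.395654) = 2.744892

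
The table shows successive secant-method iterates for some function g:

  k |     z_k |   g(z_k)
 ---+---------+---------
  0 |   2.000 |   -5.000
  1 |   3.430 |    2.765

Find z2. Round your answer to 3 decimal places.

z2 = 3.430 − 2.765·(3.430 − 2.000) / (2.765 − (-5.000))
   = 3.430 − (3.95395)/(7.76500) = 2.92080

2.921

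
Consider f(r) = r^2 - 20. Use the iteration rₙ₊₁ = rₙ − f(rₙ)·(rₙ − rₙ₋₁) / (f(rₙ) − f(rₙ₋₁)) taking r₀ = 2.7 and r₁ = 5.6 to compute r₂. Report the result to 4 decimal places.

f(2.7) = -12.710000, f(5.6) = 11.360000
r₂ = 5.600000 − 11.360000·(5.600000 − 2.700000) / (11.360000 − (-12.710000)) = 5.600000 − (32.944000)/(24.070000) = 4.231325

4.2313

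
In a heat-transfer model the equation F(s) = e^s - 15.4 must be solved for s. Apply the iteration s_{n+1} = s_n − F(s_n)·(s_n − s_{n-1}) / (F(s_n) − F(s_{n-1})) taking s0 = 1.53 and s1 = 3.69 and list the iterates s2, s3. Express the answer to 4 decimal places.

F(1.53) = -10.781823, F(3.69) = 24.644847
s2 = 3.690000 − 24.644847·(3.690000 − 1.530000) / (24.644847 − (-10.781823)) = 3.690000 − (53.232869)/(35.426670) = 2.187379
F(2.187379) = -6.488178
s3 = 2.187379 − (-6.488178)·(2.187379 − 3.690000) / (-6.488178 − 24.644847) = 2.187379 − (9.749275)/(-31.133025) = 2.500528

2.1874, 2.5005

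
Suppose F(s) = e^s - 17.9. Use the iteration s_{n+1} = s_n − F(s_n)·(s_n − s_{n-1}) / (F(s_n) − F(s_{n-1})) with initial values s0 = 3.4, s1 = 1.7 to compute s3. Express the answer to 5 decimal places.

3.13004

F(3.4) = 12.0641000, F(1.7) = -12.4260526
s2 = 1.7000000 − (-12.4260526)·(1.7000000 − 3.4000000) / (-12.4260526 − 12.0641000) = 1.7000000 − (21.1242894)/(-24.4901527) = 2.5625626
F(2.5625626) = -4.9309910
s3 = 2.5625626 − (-4.9309910)·(2.5625626 − 1.7000000) / (-4.9309910 − (-12.4260526)) = 2.5625626 − (-4.2532884)/(7.4950616) = 3.1300414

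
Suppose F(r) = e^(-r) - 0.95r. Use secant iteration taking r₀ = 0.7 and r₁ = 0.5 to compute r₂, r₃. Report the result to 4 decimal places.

F(0.7) = -0.168415, F(0.5) = 0.131531
r₂ = 0.500000 − 0.131531·(0.500000 − 0.700000) / (0.131531 − (-0.168415)) = 0.500000 − (-0.026306)/(0.299945) = 0.587703
F(0.587703) = -0.002716
r₃ = 0.587703 − (-0.002716)·(0.587703 − 0.500000) / (-0.002716 − 0.131531) = 0.587703 − (-0.000238)/(-0.134247) = 0.585929

0.5877, 0.5859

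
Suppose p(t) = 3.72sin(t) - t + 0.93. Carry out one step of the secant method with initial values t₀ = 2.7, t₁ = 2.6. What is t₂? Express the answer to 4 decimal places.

2.6579

p(2.7) = -0.180147, p(2.6) = 0.247665
t₂ = 2.600000 − 0.247665·(2.600000 − 2.700000) / (0.247665 − (-0.180147)) = 2.600000 − (-0.024767)/(0.427812) = 2.657891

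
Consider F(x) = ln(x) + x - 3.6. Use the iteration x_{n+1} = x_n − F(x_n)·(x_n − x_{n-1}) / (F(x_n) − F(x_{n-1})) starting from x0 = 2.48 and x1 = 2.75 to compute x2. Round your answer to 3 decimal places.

F(2.48) = -0.21174, F(2.75) = 0.16160
x2 = 2.75000 − 0.16160·(2.75000 − 2.48000) / (0.16160 − (-0.21174)) = 2.75000 − (0.04363)/(0.37334) = 2.63313

2.633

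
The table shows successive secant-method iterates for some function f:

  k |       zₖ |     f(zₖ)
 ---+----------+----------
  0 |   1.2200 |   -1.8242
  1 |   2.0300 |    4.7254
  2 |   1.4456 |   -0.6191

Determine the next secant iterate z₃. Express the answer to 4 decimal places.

z₃ = 1.4456 − (-0.6191)·(1.4456 − 2.0300) / (-0.6191 − 4.7254)
   = 1.4456 − (0.361802)/(-5.344500) = 1.513296

1.5133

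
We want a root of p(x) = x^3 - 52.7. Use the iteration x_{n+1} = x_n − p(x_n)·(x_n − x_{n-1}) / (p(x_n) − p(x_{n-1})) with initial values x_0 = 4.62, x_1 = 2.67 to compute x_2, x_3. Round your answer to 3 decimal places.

3.495, 3.844

p(4.62) = 45.91113, p(2.67) = -33.66584
x_2 = 2.67000 − (-33.66584)·(2.67000 − 4.62000) / (-33.66584 − 45.91113) = 2.67000 − (65.64838)/(-79.57697) = 3.49497
p(3.49497) = -10.00969
x_3 = 3.49497 − (-10.00969)·(3.49497 − 2.67000) / (-10.00969 − (-33.66584)) = 3.49497 − (-8.25767)/(23.65615) = 3.84404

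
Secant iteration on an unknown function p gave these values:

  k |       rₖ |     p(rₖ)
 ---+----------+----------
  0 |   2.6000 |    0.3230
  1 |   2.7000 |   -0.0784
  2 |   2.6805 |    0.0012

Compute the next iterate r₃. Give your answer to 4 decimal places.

2.6808

r₃ = 2.6805 − 0.0012·(2.6805 − 2.7000) / (0.0012 − (-0.0784))
   = 2.6805 − (-0.000023)/(0.079600) = 2.680794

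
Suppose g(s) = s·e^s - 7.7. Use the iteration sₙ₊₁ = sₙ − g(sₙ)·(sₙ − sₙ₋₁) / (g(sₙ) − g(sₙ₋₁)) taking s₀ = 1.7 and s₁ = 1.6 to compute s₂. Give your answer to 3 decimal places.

1.584

g(1.7) = 1.60571, g(1.6) = 0.22485
s₂ = 1.60000 − 0.22485·(1.60000 − 1.70000) / (0.22485 − 1.60571) = 1.60000 − (-0.02249)/(-1.38086) = 1.58372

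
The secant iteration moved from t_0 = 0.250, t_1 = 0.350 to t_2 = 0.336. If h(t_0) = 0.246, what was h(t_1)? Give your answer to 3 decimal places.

The secant line through (0.250, 0.246) and (0.350, h(t_1)) crosses zero at t_2 = 0.336.
So (0.250, 0.246), (0.350, h(t_1)), (0.336, 0) are collinear:
h(t_1) = 0.246 · (0.350 − 0.336) / (0.250 − 0.336) = 0.246 · (0.01400)/(-0.08600) = -0.04005

-0.040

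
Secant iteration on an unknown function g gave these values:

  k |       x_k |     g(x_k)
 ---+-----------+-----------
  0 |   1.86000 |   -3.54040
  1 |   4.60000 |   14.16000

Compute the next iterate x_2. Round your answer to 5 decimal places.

x_2 = 4.60000 − 14.16000·(4.60000 − 1.86000) / (14.16000 − (-3.54040))
   = 4.60000 − (38.7984000)/(17.7004000) = 2.4080495

2.40805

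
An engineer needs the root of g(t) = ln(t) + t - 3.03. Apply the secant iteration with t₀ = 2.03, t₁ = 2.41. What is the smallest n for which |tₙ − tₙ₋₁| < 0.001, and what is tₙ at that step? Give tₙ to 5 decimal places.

n = 4, tₙ = 2.22862

g(2.03) = -0.2919642, g(2.41) = 0.2596267
t₂ = 2.4100000 − 0.2596267·(0.3800000)/(0.5515910) = 2.2311389;  |Δ| = 0.1788611
g(2.2311389) = 0.0036511
t₃ = 2.2311389 − 0.0036511·(-0.1788611)/(-0.2559757) = 2.2285877;  |Δ| = 0.0025512
g(2.2285877) = -0.0000442
t₄ = 2.2285877 − (-0.0000442)·(-0.0025512)/(-0.0036953) = 2.2286182;  |Δ| = 0.0000305
|t₄ − t₃| = 0.0000305 < 0.001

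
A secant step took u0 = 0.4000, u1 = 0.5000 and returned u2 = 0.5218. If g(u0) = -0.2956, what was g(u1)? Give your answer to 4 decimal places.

The secant line through (0.4000, -0.2956) and (0.5000, g(u1)) crosses zero at u2 = 0.5218.
So (0.4000, -0.2956), (0.5000, g(u1)), (0.5218, 0) are collinear:
g(u1) = -0.2956 · (0.5000 − 0.5218) / (0.4000 − 0.5218) = -0.2956 · (-0.021800)/(-0.121800) = -0.052907

-0.0529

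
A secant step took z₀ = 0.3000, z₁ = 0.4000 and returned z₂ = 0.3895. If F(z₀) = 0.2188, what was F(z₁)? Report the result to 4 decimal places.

The secant line through (0.3000, 0.2188) and (0.4000, F(z₁)) crosses zero at z₂ = 0.3895.
So (0.3000, 0.2188), (0.4000, F(z₁)), (0.3895, 0) are collinear:
F(z₁) = 0.2188 · (0.4000 − 0.3895) / (0.3000 − 0.3895) = 0.2188 · (0.010500)/(-0.089500) = -0.025669

-0.0257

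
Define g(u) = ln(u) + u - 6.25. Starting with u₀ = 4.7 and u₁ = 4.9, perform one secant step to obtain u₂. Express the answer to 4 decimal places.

g(4.7) = -0.002437, g(4.9) = 0.239235
u₂ = 4.900000 − 0.239235·(4.900000 − 4.700000) / (0.239235 − (-0.002437)) = 4.900000 − (0.047847)/(0.241673) = 4.702017

4.7020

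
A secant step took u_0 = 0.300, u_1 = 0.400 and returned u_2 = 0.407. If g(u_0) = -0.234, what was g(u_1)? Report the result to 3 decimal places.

The secant line through (0.300, -0.234) and (0.400, g(u_1)) crosses zero at u_2 = 0.407.
So (0.300, -0.234), (0.400, g(u_1)), (0.407, 0) are collinear:
g(u_1) = -0.234 · (0.400 − 0.407) / (0.300 − 0.407) = -0.234 · (-0.00700)/(-0.10700) = -0.01531

-0.015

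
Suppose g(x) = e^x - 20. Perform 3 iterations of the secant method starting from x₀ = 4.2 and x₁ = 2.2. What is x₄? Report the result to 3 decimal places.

g(4.2) = 46.68633, g(2.2) = -10.97499
x₂ = 2.20000 − (-10.97499)·(2.20000 − 4.20000) / (-10.97499 − 46.68633) = 2.20000 − (21.94997)/(-57.66132) = 2.58067
g(2.58067) = -6.79401
x₃ = 2.58067 − (-6.79401)·(2.58067 − 2.20000) / (-6.79401 − (-10.97499)) = 2.58067 − (-2.58628)/(4.18098) = 3.19925
g(3.19925) = 4.51421
x₄ = 3.19925 − 4.51421·(3.19925 − 2.58067) / (4.51421 − (-6.79401)) = 3.19925 − (2.79241)/(11.30822) = 2.95232

2.952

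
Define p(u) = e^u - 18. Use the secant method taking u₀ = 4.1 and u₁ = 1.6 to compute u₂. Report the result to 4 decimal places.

p(4.1) = 42.340288, p(1.6) = -13.046968
u₂ = 1.600000 − (-13.046968)·(1.600000 − 4.100000) / (-13.046968 − 42.340288) = 1.600000 − (32.617419)/(-55.387255) = 2.188898

2.1889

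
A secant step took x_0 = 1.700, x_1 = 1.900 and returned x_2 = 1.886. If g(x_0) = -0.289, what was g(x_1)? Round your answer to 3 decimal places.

The secant line through (1.700, -0.289) and (1.900, g(x_1)) crosses zero at x_2 = 1.886.
So (1.700, -0.289), (1.900, g(x_1)), (1.886, 0) are collinear:
g(x_1) = -0.289 · (1.900 − 1.886) / (1.700 − 1.886) = -0.289 · (0.01400)/(-0.18600) = 0.02175

0.022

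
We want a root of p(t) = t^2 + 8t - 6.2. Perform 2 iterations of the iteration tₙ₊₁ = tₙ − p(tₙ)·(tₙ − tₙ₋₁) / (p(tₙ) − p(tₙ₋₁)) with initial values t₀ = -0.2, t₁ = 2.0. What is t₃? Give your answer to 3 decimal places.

p(-0.2) = -7.76000, p(2.0) = 13.80000
t₂ = 2.00000 − 13.80000·(2.00000 − (-0.20000)) / (13.80000 − (-7.76000)) = 2.00000 − (30.36000)/(21.56000) = 0.59184
p(0.59184) = -1.11504
t₃ = 0.59184 − (-1.11504)·(0.59184 − 2.00000) / (-1.11504 − 13.80000) = 0.59184 − (1.57015)/(-14.91504) = 0.69711

0.697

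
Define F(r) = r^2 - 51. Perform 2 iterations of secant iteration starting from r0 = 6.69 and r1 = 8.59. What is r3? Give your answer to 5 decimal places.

F(6.69) = -6.2439000, F(8.59) = 22.7881000
r2 = 8.5900000 − 22.7881000·(8.5900000 − 6.6900000) / (22.7881000 − (-6.2439000)) = 8.5900000 − (43.2973900)/(29.0320000) = 7.0986322
F(7.0986322) = -0.6094209
r3 = 7.0986322 − (-0.6094209)·(7.0986322 − 8.5900000) / (-0.6094209 − 22.7881000) = 7.0986322 − (0.9088707)/(-23.3975209) = 7.1374769

7.13748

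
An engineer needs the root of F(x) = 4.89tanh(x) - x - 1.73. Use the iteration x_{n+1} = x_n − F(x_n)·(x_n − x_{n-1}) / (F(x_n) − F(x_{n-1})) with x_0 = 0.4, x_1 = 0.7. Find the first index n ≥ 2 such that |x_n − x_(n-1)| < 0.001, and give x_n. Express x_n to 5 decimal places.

n = 5, x_n = 0.48961

F(0.4) = -0.2720496, F(0.7) = 0.5253584
x_2 = 0.7000000 − 0.5253584·(0.3000000)/(0.7974080) = 0.5023502;  |Δ| = 0.1976498
F(0.5023502) = 0.0364311
x_3 = 0.5023502 − 0.0364311·(-0.1976498)/(-0.4889273) = 0.4876229;  |Δ| = 0.0147274
F(0.4876229) = -0.0057405
x_4 = 0.4876229 − (-0.0057405)·(-0.0147274)/(-0.0421716) = 0.4896276;  |Δ| = 0.0020047
F(0.4896276) = 0.0000451
x_5 = 0.4896276 − 0.0000451·(0.0020047)/(0.0057856) = 0.4896119;  |Δ| = 0.0000156
|x_5 − x_4| = 0.0000156 < 0.001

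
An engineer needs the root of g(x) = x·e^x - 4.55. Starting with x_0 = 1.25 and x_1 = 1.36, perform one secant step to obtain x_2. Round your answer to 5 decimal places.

g(1.25) = -0.1870713, g(1.36) = 0.7488229
x_2 = 1.3600000 − 0.7488229·(1.3600000 − 1.2500000) / (0.7488229 − (-0.1870713)) = 1.3600000 − (0.0823705)/(0.9358942) = 1.2719874

1.27199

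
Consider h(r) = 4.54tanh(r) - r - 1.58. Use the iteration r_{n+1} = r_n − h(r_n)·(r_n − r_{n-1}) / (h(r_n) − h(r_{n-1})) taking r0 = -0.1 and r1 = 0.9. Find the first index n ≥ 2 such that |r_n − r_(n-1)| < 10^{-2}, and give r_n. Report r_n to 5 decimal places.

n = 5, r_n = 0.49315

h(-0.1) = -1.9324927, h(0.9) = 0.7719923
r2 = 0.9000000 − 0.7719923·(1.0000000)/(2.7044850) = 0.6145511;  |Δ| = 0.2854489
h(0.6145511) = 0.2902944
r3 = 0.6145511 − 0.2902944·(-0.2854489)/(-0.4816980) = 0.4425258;  |Δ| = 0.1720252
h(0.4425258) = -0.1350848
r4 = 0.4425258 − (-0.1350848)·(-0.1720252)/(-0.4253792) = 0.4971547;  |Δ| = 0.0546289
h(0.4971547) = 0.0106849
r5 = 0.4971547 − 0.0106849·(0.0546289)/(0.1457697) = 0.4931505;  |Δ| = 0.0040043
|r5 − r4| = 0.0040043 < 10^{-2}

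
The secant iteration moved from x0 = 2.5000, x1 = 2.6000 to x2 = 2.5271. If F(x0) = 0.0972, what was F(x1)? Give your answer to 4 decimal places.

-0.2615

The secant line through (2.5000, 0.0972) and (2.6000, F(x1)) crosses zero at x2 = 2.5271.
So (2.5000, 0.0972), (2.6000, F(x1)), (2.5271, 0) are collinear:
F(x1) = 0.0972 · (2.6000 − 2.5271) / (2.5000 − 2.5271) = 0.0972 · (0.072900)/(-0.027100) = -0.261472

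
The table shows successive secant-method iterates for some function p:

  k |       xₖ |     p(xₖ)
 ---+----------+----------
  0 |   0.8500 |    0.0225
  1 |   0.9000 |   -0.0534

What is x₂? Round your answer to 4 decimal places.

0.8648

x₂ = 0.9000 − (-0.0534)·(0.9000 − 0.8500) / (-0.0534 − 0.0225)
   = 0.9000 − (-0.002670)/(-0.075900) = 0.864822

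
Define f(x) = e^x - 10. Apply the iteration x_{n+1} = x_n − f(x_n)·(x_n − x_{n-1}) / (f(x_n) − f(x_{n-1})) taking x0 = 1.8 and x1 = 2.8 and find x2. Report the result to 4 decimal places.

f(1.8) = -3.950353, f(2.8) = 6.444647
x2 = 2.800000 − 6.444647·(2.800000 − 1.800000) / (6.444647 − (-3.950353)) = 2.800000 − (6.444647)/(10.394999) = 2.180024

2.1800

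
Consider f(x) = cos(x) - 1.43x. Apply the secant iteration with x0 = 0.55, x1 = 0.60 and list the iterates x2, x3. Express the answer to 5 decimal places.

f(0.55) = 0.0660245, f(0.60) = -0.0326644
x2 = 0.6000000 − (-0.0326644)·(0.6000000 − 0.5500000) / (-0.0326644 − 0.0660245) = 0.6000000 − (-0.0016332)/(-0.0986889) = 0.5834508
f(0.5834508) = 0.0002318
x3 = 0.5834508 − 0.0002318·(0.5834508 − 0.6000000) / (0.0002318 − (-0.0326644)) = 0.5834508 − (-0.0000038)/(0.0328962) = 0.5835675

0.58345, 0.58357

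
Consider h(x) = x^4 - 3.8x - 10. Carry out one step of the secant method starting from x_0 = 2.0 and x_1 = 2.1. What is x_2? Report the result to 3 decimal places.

2.052

h(2.0) = -1.60000, h(2.1) = 1.46810
x_2 = 2.10000 − 1.46810·(2.10000 − 2.00000) / (1.46810 − (-1.60000)) = 2.10000 − (0.14681)/(3.06810) = 2.05215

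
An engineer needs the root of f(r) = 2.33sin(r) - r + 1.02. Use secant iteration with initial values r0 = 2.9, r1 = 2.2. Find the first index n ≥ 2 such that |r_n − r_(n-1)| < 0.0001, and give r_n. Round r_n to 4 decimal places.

f(2.9) = -1.322549, f(2.2) = 0.703797
r2 = 2.200000 − 0.703797·(-0.700000)/(2.026346) = 2.443126;  |Δ| = 0.243126
f(2.443126) = 0.075166
r3 = 2.443126 − 0.075166·(0.243126)/(-0.628630) = 2.472197;  |Δ| = 0.029071
f(2.472197) = -0.006404
r4 = 2.472197 − (-0.006404)·(0.029071)/(-0.081571) = 2.469915;  |Δ| = 0.002282
f(2.469915) = 0.000045
r5 = 2.469915 − 0.000045·(-0.002282)/(0.006449) = 2.469931;  |Δ| = 0.000016
|r5 − r4| = 0.000016 < 0.0001

n = 5, r_n = 2.4699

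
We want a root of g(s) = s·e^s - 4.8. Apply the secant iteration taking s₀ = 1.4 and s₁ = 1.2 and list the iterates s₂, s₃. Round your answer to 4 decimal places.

g(1.4) = 0.877280, g(1.2) = -0.815860
s₂ = 1.200000 − (-0.815860)·(1.200000 − 1.400000) / (-0.815860 − 0.877280) = 1.200000 − (0.163172)/(-1.693140) = 1.296372
g(1.296372) = -0.060449
s₃ = 1.296372 − (-0.060449)·(1.296372 − 1.200000) / (-0.060449 − (-0.815860)) = 1.296372 − (-0.005826)/(0.755410) = 1.304084

1.2964, 1.3041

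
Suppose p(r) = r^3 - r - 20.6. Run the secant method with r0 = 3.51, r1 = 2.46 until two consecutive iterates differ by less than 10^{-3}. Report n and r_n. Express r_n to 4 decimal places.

p(3.51) = 19.133551, p(2.46) = -8.173064
r2 = 2.460000 − (-8.173064)·(-1.050000)/(-27.306615) = 2.774272;  |Δ| = 0.314272
p(2.774272) = -2.021841
r3 = 2.774272 − (-2.021841)·(0.314272)/(6.151223) = 2.877570;  |Δ| = 0.103298
p(2.877570) = 0.349898
r4 = 2.877570 − 0.349898·(0.103298)/(2.371739) = 2.862331;  |Δ| = 0.015239
p(2.862331) = -0.011426
r5 = 2.862331 − (-0.011426)·(-0.015239)/(-0.361323) = 2.862813;  |Δ| = 0.000482
|r5 − r4| = 0.000482 < 10^{-3}

n = 5, r_n = 2.8628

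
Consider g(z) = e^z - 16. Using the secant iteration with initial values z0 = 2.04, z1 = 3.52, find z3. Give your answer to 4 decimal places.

2.6842

g(2.04) = -8.309391, g(3.52) = 17.784428
z2 = 3.520000 − 17.784428·(3.520000 − 2.040000) / (17.784428 − (-8.309391)) = 3.520000 − (26.320954)/(26.093819) = 2.511295
g(2.511295) = -3.679119
z3 = 2.511295 − (-3.679119)·(2.511295 − 3.520000) / (-3.679119 − 17.784428) = 2.511295 − (3.711144)/(-21.463548) = 2.684200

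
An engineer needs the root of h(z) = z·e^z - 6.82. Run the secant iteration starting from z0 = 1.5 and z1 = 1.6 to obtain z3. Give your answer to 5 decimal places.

h(1.5) = -0.0974664, h(1.6) = 1.1048519
z2 = 1.6000000 − 1.1048519·(1.6000000 − 1.5000000) / (1.1048519 − (-0.0974664)) = 1.6000000 − (0.1104852)/(1.2023183) = 1.5081065
h(1.5081065) = -0.0061217
z3 = 1.5081065 − (-0.0061217)·(1.5081065 − 1.6000000) / (-0.0061217 − 1.1048519) = 1.5081065 − (0.0005625)/(-1.1109736) = 1.5086129

1.50861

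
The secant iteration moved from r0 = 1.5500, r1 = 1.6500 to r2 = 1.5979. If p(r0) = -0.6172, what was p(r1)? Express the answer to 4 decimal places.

The secant line through (1.5500, -0.6172) and (1.6500, p(r1)) crosses zero at r2 = 1.5979.
So (1.5500, -0.6172), (1.6500, p(r1)), (1.5979, 0) are collinear:
p(r1) = -0.6172 · (1.6500 − 1.5979) / (1.5500 − 1.5979) = -0.6172 · (0.052100)/(-0.047900) = 0.671318

0.6713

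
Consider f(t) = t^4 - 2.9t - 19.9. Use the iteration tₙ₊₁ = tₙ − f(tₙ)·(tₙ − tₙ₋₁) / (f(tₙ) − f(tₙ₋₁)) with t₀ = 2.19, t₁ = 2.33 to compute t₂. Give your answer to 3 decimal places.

f(2.19) = -3.24842, f(2.33) = 2.81596
t₂ = 2.33000 − 2.81596·(2.33000 − 2.19000) / (2.81596 − (-3.24842)) = 2.33000 − (0.39423)/(6.06438) = 2.26499

2.265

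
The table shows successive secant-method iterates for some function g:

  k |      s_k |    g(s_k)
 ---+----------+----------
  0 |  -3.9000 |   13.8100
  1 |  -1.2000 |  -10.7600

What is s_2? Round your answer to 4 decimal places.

-2.3824

s_2 = -1.2000 − (-10.7600)·(-1.2000 − (-3.9000)) / (-10.7600 − 13.8100)
   = -1.2000 − (-29.052000)/(-24.570000) = -2.382418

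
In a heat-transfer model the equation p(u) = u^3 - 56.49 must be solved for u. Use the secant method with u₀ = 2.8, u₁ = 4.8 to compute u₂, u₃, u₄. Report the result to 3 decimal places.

3.579, 3.780, 3.841

p(2.8) = -34.53800, p(4.8) = 54.10200
u₂ = 4.80000 − 54.10200·(4.80000 − 2.80000) / (54.10200 − (-34.53800)) = 4.80000 − (108.20400)/(88.64000) = 3.57929
p(3.57929) = -10.63470
u₃ = 3.57929 − (-10.63470)·(3.57929 − 4.80000) / (-10.63470 − 54.10200) = 3.57929 − (12.98191)/(-64.73670) = 3.77982
p(3.77982) = -2.48752
u₄ = 3.77982 − (-2.48752)·(3.77982 − 3.57929) / (-2.48752 − (-10.63470)) = 3.77982 − (-0.49883)/(8.14718) = 3.84105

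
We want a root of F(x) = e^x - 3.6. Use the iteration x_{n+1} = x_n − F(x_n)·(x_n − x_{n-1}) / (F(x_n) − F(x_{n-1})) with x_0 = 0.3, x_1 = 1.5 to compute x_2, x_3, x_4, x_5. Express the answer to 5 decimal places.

1.16217, 1.26817, 1.28171, 1.28093

F(0.3) = -2.2501412, F(1.5) = 0.8816891
x_2 = 1.5000000 − 0.8816891·(1.5000000 − 0.3000000) / (0.8816891 − (-2.2501412)) = 1.5000000 − (1.0580269)/(3.1318303) = 1.1621698
F(1.1621698) = -0.4031377
x_3 = 1.1621698 − (-0.4031377)·(1.1621698 − 1.5000000) / (-0.4031377 − 0.8816891) = 1.1621698 − (0.1361921)/(-1.2848268) = 1.2681701
F(1.2681701) = -0.0456573
x_4 = 1.2681701 − (-0.0456573)·(1.2681701 − 1.1621698) / (-0.0456573 − (-0.4031377)) = 1.2681701 − (-0.0048397)/(0.3574804) = 1.2817085
F(1.2817085) = 0.0027898
x_5 = 1.2817085 − 0.0027898·(1.2817085 − 1.2681701) / (0.0027898 − (-0.0456573)) = 1.2817085 − (0.0000378)/(0.0484471) = 1.2809289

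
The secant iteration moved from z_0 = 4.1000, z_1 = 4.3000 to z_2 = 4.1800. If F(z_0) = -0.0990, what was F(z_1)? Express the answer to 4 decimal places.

The secant line through (4.1000, -0.0990) and (4.3000, F(z_1)) crosses zero at z_2 = 4.1800.
So (4.1000, -0.0990), (4.3000, F(z_1)), (4.1800, 0) are collinear:
F(z_1) = -0.0990 · (4.3000 − 4.1800) / (4.1000 − 4.1800) = -0.0990 · (0.120000)/(-0.080000) = 0.148500

0.1485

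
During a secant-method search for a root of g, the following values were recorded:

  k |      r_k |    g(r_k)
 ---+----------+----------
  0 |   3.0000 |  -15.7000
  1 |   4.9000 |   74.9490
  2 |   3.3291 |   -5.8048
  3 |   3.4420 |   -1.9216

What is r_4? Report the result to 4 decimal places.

3.4979

r_4 = 3.4420 − (-1.9216)·(3.4420 − 3.3291) / (-1.9216 − (-5.8048))
   = 3.4420 − (-0.216949)/(3.883200) = 3.497869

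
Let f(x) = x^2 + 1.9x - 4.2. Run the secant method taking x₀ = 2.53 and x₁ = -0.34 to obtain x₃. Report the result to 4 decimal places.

1.6504

f(2.53) = 7.007900, f(-0.34) = -4.730400
x₂ = -0.340000 − (-4.730400)·(-0.340000 − 2.530000) / (-4.730400 − 7.007900) = -0.340000 − (13.576248)/(-11.738300) = 0.816577
f(0.816577) = -1.981706
x₃ = 0.816577 − (-1.981706)·(0.816577 − (-0.340000)) / (-1.981706 − (-4.730400)) = 0.816577 − (-2.291995)/(2.748694) = 1.650426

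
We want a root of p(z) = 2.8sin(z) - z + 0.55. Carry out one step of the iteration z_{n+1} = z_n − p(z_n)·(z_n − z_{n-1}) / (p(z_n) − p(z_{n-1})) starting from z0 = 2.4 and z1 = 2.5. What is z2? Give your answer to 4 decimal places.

p(2.4) = 0.041297, p(2.5) = -0.274278
z2 = 2.500000 − (-0.274278)·(2.500000 − 2.400000) / (-0.274278 − 0.041297) = 2.500000 − (-0.027428)/(-0.315575) = 2.413086

2.4131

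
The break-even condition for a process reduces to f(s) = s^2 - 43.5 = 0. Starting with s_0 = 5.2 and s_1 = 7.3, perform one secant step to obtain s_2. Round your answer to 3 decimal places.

6.517

f(5.2) = -16.46000, f(7.3) = 9.79000
s_2 = 7.30000 − 9.79000·(7.30000 − 5.20000) / (9.79000 − (-16.46000)) = 7.30000 − (20.55900)/(26.25000) = 6.51680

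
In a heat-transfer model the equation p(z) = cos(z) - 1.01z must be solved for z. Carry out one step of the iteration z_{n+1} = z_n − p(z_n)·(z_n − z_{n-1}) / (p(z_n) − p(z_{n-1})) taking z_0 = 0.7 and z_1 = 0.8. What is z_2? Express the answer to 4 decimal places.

0.7342

p(0.7) = 0.057842, p(0.8) = -0.111293
z_2 = 0.800000 − (-0.111293)·(0.800000 − 0.700000) / (-0.111293 − 0.057842) = 0.800000 − (-0.011129)/(-0.169135) = 0.734199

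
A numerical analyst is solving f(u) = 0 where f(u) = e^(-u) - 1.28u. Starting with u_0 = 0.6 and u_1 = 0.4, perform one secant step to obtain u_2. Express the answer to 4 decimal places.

f(0.6) = -0.219188, f(0.4) = 0.158320
u_2 = 0.400000 − 0.158320·(0.400000 − 0.600000) / (0.158320 − (-0.219188)) = 0.400000 − (-0.031664)/(0.377508) = 0.483876

0.4839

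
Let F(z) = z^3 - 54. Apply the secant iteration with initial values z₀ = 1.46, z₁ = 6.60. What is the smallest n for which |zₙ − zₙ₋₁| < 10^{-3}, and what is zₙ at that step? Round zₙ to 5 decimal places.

n = 8, zₙ = 3.77976

F(1.46) = -50.8878640, F(6.60) = 233.4960000
z₂ = 6.6000000 − 233.4960000·(5.1400000)/(284.3838640) = 2.3797555;  |Δ| = 4.2202445
F(2.3797555) = -40.5228825
z₃ = 2.3797555 − (-40.5228825)·(-4.2202445)/(-274.0188825) = 3.0038602;  |Δ| = 0.6241047
F(3.0038602) = -26.8956406
z₄ = 3.0038602 − (-26.8956406)·(0.6241047)/(13.6272419) = 4.2356352;  |Δ| = 1.2317750
F(4.2356352) = 21.9898593
z₅ = 4.2356352 − 21.9898593·(1.2317750)/(48.8854999) = 3.6815535;  |Δ| = 0.5540817
F(3.6815535) = -4.1008259
z₆ = 3.6815535 − (-4.1008259)·(-0.5540817)/(-26.0906852) = 3.7686418;  |Δ| = 0.0870883
F(3.7686418) = -0.4752586
z₇ = 3.7686418 − (-0.4752586)·(0.0870883)/(3.6255674) = 3.7800578;  |Δ| = 0.0114160
F(3.7800578) = 0.0126287
z₈ = 3.7800578 − 0.0126287·(0.0114160)/(0.4878872) = 3.7797623;  |Δ| = 0.0002955
|z₈ − z₇| = 0.0002955 < 10^{-3}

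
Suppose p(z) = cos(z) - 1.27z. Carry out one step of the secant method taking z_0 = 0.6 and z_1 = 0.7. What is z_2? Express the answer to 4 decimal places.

p(0.6) = 0.063336, p(0.7) = -0.124158
z_2 = 0.700000 − (-0.124158)·(0.700000 − 0.600000) / (-0.124158 − 0.063336) = 0.700000 − (-0.012416)/(-0.187493) = 0.633780

0.6338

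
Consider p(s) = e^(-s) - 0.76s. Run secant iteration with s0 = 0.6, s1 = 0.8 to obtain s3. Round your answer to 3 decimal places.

p(0.6) = 0.09281, p(0.8) = -0.15867
s2 = 0.80000 − (-0.15867)·(0.80000 − 0.60000) / (-0.15867 − 0.09281) = 0.80000 − (-0.03173)/(-0.25148) = 0.67381
p(0.67381) = -0.00233
s3 = 0.67381 − (-0.00233)·(0.67381 − 0.80000) / (-0.00233 − (-0.15867)) = 0.67381 − (0.00029)/(0.15634) = 0.67193

0.672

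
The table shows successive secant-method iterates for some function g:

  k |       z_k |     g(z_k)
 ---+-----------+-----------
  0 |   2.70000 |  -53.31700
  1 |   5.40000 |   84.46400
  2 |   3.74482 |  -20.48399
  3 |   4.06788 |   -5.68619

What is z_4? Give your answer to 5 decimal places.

4.19202

z_4 = 4.06788 − (-5.68619)·(4.06788 − 3.74482) / (-5.68619 − (-20.48399))
   = 4.06788 − (-1.8369805)/(14.7978000) = 4.1920188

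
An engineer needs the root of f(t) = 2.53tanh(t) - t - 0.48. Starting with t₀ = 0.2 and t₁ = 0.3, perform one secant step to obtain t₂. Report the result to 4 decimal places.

f(0.2) = -0.180640, f(0.3) = -0.042979
t₂ = 0.300000 − (-0.042979)·(0.300000 − 0.200000) / (-0.042979 − (-0.180640)) = 0.300000 − (-0.004298)/(0.137661) = 0.331221

0.3312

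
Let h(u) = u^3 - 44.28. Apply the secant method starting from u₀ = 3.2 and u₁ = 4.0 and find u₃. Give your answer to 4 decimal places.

h(3.2) = -11.512000, h(4.0) = 19.720000
u₂ = 4.000000 − 19.720000·(4.000000 − 3.200000) / (19.720000 − (-11.512000)) = 4.000000 − (15.776000)/(31.232000) = 3.494877
h(3.494877) = -1.592993
u₃ = 3.494877 − (-1.592993)·(3.494877 − 4.000000) / (-1.592993 − 19.720000) = 3.494877 − (0.804657)/(-21.312993) = 3.532631

3.5326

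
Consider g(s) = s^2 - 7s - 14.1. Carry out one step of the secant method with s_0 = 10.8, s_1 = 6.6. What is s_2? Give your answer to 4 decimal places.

g(10.8) = 26.940000, g(6.6) = -16.740000
s_2 = 6.600000 − (-16.740000)·(6.600000 − 10.800000) / (-16.740000 − 26.940000) = 6.600000 − (70.308000)/(-43.680000) = 8.209615

8.2096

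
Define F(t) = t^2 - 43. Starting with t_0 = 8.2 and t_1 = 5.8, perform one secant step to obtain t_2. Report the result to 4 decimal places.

F(8.2) = 24.240000, F(5.8) = -9.360000
t_2 = 5.800000 − (-9.360000)·(5.800000 − 8.200000) / (-9.360000 − 24.240000) = 5.800000 − (22.464000)/(-33.600000) = 6.468571

6.4686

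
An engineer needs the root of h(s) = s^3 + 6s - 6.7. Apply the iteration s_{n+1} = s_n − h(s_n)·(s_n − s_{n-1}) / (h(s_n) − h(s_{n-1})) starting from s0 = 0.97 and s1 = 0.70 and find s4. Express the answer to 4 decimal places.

0.9663

h(0.97) = 0.032673, h(0.70) = -2.157000
s2 = 0.700000 − (-2.157000)·(0.700000 − 0.970000) / (-2.157000 − 0.032673) = 0.700000 − (0.582390)/(-2.189673) = 0.965971
h(0.965971) = -0.002825
s3 = 0.965971 − (-0.002825)·(0.965971 − 0.700000) / (-0.002825 − (-2.157000)) = 0.965971 − (-0.000751)/(2.154175) = 0.966320
h(0.966320) = 0.000244
s4 = 0.966320 − 0.000244·(0.966320 − 0.965971) / (0.000244 − (-0.002825)) = 0.966320 − (0.000000)/(0.003069) = 0.966292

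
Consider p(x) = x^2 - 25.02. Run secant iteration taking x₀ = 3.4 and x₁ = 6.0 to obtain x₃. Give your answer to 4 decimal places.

4.9863

p(3.4) = -13.460000, p(6.0) = 10.980000
x₂ = 6.000000 − 10.980000·(6.000000 − 3.400000) / (10.980000 − (-13.460000)) = 6.000000 − (28.548000)/(24.440000) = 4.831915
p(4.831915) = -1.672598
x₃ = 4.831915 − (-1.672598)·(4.831915 − 6.000000) / (-1.672598 − 10.980000) = 4.831915 − (1.953737)/(-12.652598) = 4.986329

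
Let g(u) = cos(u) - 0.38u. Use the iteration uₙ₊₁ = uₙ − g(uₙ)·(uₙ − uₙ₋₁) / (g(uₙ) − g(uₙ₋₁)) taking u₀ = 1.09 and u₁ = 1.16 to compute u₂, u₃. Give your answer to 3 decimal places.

g(1.09) = 0.04829, g(1.16) = -0.04146
u₂ = 1.16000 − (-0.04146)·(1.16000 − 1.09000) / (-0.04146 − 0.04829) = 1.16000 − (-0.00290)/(-0.08975) = 1.12766
g(1.12766) = 0.00026
u₃ = 1.12766 − 0.00026·(1.12766 − 1.16000) / (0.00026 − (-0.04146)) = 1.12766 − (-0.00001)/(0.04172) = 1.12786

1.128, 1.128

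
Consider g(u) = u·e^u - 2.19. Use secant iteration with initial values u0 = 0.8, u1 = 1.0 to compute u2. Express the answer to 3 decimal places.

g(0.8) = -0.40957, g(1.0) = 0.52828
u2 = 1.00000 − 0.52828·(1.00000 − 0.80000) / (0.52828 − (-0.40957)) = 1.00000 − (0.10566)/(0.93785) = 0.88734

0.887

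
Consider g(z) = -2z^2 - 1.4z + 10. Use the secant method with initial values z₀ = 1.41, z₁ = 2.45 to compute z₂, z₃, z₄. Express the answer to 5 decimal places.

g(1.41) = 4.0498000, g(2.45) = -5.4350000
z₂ = 2.4500000 − (-5.4350000)·(2.4500000 − 1.4100000) / (-5.4350000 − 4.0498000) = 2.4500000 − (-5.6524000)/(-9.4848000) = 1.8540570
g(1.8540570) = 0.5292653
z₃ = 1.8540570 − 0.5292653·(1.8540570 − 2.4500000) / (0.5292653 − (-5.4350000)) = 1.8540570 − (-0.3154120)/(5.9642653) = 1.9069406
g(1.9069406) = 0.0574379
z₄ = 1.9069406 − 0.0574379·(1.9069406 − 1.8540570) / (0.0574379 − 0.5292653) = 1.9069406 − (0.0030375)/(-0.4718274) = 1.9133784

1.85406, 1.90694, 1.91338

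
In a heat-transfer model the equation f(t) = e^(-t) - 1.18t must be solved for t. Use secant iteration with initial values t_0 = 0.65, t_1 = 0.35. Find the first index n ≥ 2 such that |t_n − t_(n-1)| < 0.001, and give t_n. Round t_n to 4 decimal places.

n = 4, t_n = 0.5093

f(0.65) = -0.244954, f(0.35) = 0.291688
t_2 = 0.350000 − 0.291688·(-0.300000)/(0.536642) = 0.513063;  |Δ| = 0.163063
f(0.513063) = -0.006755
t_3 = 0.513063 − (-0.006755)·(0.163063)/(-0.298443) = 0.509372;  |Δ| = 0.003691
f(0.509372) = -0.000186
t_4 = 0.509372 − (-0.000186)·(-0.003691)/(0.006569) = 0.509267;  |Δ| = 0.000105
|t_4 − t_3| = 0.000105 < 0.001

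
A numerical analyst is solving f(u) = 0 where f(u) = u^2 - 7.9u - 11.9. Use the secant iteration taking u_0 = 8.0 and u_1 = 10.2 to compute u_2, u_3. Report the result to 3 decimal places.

9.078, 9.184

f(8.0) = -11.10000, f(10.2) = 11.56000
u_2 = 10.20000 − 11.56000·(10.20000 − 8.00000) / (11.56000 − (-11.10000)) = 10.20000 − (25.43200)/(22.66000) = 9.07767
f(9.07767) = -1.20950
u_3 = 9.07767 − (-1.20950)·(9.07767 − 10.20000) / (-1.20950 − 11.56000) = 9.07767 − (1.35746)/(-12.76950) = 9.18397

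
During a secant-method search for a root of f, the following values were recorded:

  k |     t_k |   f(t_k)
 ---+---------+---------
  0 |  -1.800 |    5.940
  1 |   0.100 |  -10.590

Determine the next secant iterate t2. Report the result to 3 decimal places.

-1.117

t2 = 0.100 − (-10.590)·(0.100 − (-1.800)) / (-10.590 − 5.940)
   = 0.100 − (-20.12100)/(-16.53000) = -1.11724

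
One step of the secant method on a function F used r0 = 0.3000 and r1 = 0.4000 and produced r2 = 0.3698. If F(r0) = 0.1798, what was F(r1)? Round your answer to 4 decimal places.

The secant line through (0.3000, 0.1798) and (0.4000, F(r1)) crosses zero at r2 = 0.3698.
So (0.3000, 0.1798), (0.4000, F(r1)), (0.3698, 0) are collinear:
F(r1) = 0.1798 · (0.4000 − 0.3698) / (0.3000 − 0.3698) = 0.1798 · (0.030200)/(-0.069800) = -0.077793

-0.0778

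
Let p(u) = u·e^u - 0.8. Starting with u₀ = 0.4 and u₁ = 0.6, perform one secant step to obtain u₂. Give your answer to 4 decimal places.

p(0.4) = -0.203270, p(0.6) = 0.293271
u₂ = 0.600000 − 0.293271·(0.600000 − 0.400000) / (0.293271 − (-0.203270)) = 0.600000 − (0.058654)/(0.496541) = 0.481874

0.4819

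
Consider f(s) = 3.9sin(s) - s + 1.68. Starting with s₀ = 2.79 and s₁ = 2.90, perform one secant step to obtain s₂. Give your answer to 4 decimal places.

2.8393

f(2.79) = 0.233135, f(2.90) = -0.286928
s₂ = 2.900000 − (-0.286928)·(2.900000 − 2.790000) / (-0.286928 − 0.233135) = 2.900000 − (-0.031562)/(-0.520062) = 2.839311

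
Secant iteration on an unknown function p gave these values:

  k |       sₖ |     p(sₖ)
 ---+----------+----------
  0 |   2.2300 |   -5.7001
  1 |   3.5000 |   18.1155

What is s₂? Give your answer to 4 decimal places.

s₂ = 3.5000 − 18.1155·(3.5000 − 2.2300) / (18.1155 − (-5.7001))
   = 3.5000 − (23.006685)/(23.815600) = 2.533966

2.5340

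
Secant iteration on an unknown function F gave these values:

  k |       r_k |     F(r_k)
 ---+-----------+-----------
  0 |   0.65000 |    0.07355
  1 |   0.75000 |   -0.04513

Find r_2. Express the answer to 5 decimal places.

0.71197

r_2 = 0.75000 − (-0.04513)·(0.75000 − 0.65000) / (-0.04513 − 0.07355)
   = 0.75000 − (-0.0045130)/(-0.1186800) = 0.7119734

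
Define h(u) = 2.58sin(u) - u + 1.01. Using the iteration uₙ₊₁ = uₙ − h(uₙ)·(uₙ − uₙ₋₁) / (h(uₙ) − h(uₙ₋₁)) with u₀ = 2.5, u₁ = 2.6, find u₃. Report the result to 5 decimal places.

2.51754

h(2.5) = 0.0540581, h(2.6) = -0.2600065
u₂ = 2.6000000 − (-0.2600065)·(2.6000000 − 2.5000000) / (-0.2600065 − 0.0540581) = 2.6000000 − (-0.0260006)/(-0.3140646) = 2.5172124
h(2.5172124) = 0.0010415
u₃ = 2.5172124 − 0.0010415·(2.5172124 − 2.6000000) / (0.0010415 − (-0.2600065)) = 2.5172124 − (-0.0000862)/(0.2610480) = 2.5175427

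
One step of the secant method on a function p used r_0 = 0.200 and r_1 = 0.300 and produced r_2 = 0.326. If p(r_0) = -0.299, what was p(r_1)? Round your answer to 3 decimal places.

-0.062

The secant line through (0.200, -0.299) and (0.300, p(r_1)) crosses zero at r_2 = 0.326.
So (0.200, -0.299), (0.300, p(r_1)), (0.326, 0) are collinear:
p(r_1) = -0.299 · (0.300 − 0.326) / (0.200 − 0.326) = -0.299 · (-0.02600)/(-0.12600) = -0.06170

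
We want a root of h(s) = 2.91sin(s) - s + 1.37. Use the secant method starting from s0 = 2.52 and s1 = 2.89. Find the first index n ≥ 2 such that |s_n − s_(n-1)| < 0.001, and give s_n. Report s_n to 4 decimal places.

h(2.52) = 0.544582, h(2.89) = -0.795565
s2 = 2.890000 − (-0.795565)·(0.370000)/(-1.340147) = 2.670353;  |Δ| = 0.219647
h(2.670353) = 0.020761
s3 = 2.670353 − 0.020761·(-0.219647)/(0.816325) = 2.675939;  |Δ| = 0.005586
h(2.675939) = 0.000670
s4 = 2.675939 − 0.000670·(0.005586)/(-0.020090) = 2.676126;  |Δ| = 0.000186
|s4 − s3| = 0.000186 < 0.001

n = 4, s_n = 2.6761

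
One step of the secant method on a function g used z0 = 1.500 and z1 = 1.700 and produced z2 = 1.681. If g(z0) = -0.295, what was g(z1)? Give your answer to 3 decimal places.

0.031

The secant line through (1.500, -0.295) and (1.700, g(z1)) crosses zero at z2 = 1.681.
So (1.500, -0.295), (1.700, g(z1)), (1.681, 0) are collinear:
g(z1) = -0.295 · (1.700 − 1.681) / (1.500 − 1.681) = -0.295 · (0.01900)/(-0.18100) = 0.03097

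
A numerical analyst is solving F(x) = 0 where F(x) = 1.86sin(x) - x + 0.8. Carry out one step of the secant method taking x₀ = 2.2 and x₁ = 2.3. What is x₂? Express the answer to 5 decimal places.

2.24788

F(2.2) = 0.1038033, F(2.3) = -0.1129883
x₂ = 2.3000000 − (-0.1129883)·(2.3000000 − 2.2000000) / (-0.1129883 − 0.1038033) = 2.3000000 − (-0.0112988)/(-0.2167916) = 2.2478816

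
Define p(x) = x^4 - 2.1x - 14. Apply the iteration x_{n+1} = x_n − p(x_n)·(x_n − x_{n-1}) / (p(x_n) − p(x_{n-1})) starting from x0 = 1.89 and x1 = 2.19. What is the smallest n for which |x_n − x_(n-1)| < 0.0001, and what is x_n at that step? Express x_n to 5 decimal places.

n = 5, x_n = 2.06960

p(1.89) = -5.2091016, p(2.19) = 4.4035752
x2 = 2.1900000 − 4.4035752·(0.3000000)/(9.6126768) = 2.0525698;  |Δ| = 0.1374302
p(2.0525698) = -0.5606687
x3 = 2.0525698 − (-0.5606687)·(-0.1374302)/(-4.9642439) = 2.0680913;  |Δ| = 0.0155216
p(2.0680913) = -0.0502483
x4 = 2.0680913 − (-0.0502483)·(0.0155216)/(0.5104204) = 2.0696193;  |Δ| = 0.0015280
p(2.0696193) = 0.0006655
x5 = 2.0696193 − 0.0006655·(0.0015280)/(0.0509138) = 2.0695994;  |Δ| = 0.0000200
|x5 − x4| = 0.0000200 < 0.0001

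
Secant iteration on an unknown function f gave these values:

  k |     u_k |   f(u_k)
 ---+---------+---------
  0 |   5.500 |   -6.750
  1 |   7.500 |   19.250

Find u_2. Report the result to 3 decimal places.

6.019

u_2 = 7.500 − 19.250·(7.500 − 5.500) / (19.250 − (-6.750))
   = 7.500 − (38.50000)/(26.00000) = 6.01923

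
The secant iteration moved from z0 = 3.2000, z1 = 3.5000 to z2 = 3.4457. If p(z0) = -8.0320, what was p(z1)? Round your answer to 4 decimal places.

The secant line through (3.2000, -8.0320) and (3.5000, p(z1)) crosses zero at z2 = 3.4457.
So (3.2000, -8.0320), (3.5000, p(z1)), (3.4457, 0) are collinear:
p(z1) = -8.0320 · (3.5000 − 3.4457) / (3.2000 − 3.4457) = -8.0320 · (0.054300)/(-0.245700) = 1.775082

1.7751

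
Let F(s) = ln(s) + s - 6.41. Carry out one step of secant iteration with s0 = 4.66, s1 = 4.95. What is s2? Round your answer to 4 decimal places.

F(4.66) = -0.210985, F(4.95) = 0.139388
s2 = 4.950000 − 0.139388·(4.950000 − 4.660000) / (0.139388 − (-0.210985)) = 4.950000 − (0.040422)/(0.350372) = 4.834630

4.8346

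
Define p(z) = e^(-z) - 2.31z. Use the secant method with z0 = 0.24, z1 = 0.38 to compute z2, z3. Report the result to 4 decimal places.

p(0.24) = 0.232228, p(0.38) = -0.193939
z2 = 0.380000 − (-0.193939)·(0.380000 − 0.240000) / (-0.193939 − 0.232228) = 0.380000 − (-0.027151)/(-0.426166) = 0.316289
p(0.316289) = -0.001779
z3 = 0.316289 − (-0.001779)·(0.316289 − 0.380000) / (-0.001779 − (-0.193939)) = 0.316289 − (0.000113)/(0.192159) = 0.315699

0.3163, 0.3157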